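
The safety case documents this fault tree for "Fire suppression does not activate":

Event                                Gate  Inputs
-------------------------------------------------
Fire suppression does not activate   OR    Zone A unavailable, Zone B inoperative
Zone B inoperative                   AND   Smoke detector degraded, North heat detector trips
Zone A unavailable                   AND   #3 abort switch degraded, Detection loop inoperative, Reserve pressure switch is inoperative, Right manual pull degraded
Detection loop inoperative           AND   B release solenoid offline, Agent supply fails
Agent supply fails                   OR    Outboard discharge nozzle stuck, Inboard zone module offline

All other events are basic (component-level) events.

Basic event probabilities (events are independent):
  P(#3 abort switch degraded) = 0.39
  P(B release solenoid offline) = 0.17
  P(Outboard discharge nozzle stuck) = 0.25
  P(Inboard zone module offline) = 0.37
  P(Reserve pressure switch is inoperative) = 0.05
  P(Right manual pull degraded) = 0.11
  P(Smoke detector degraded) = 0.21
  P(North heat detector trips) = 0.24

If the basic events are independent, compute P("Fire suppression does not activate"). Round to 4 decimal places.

P(Agent supply fails) [OR] = 1 − (1−0.25) × (1−0.37) = 0.527500
P(Detection loop inoperative) [AND] = 0.17 × 0.527500 = 0.089675
P(Zone A unavailable) [AND] = 0.39 × 0.089675 × 0.05 × 0.11 = 0.000192
P(Zone B inoperative) [AND] = 0.21 × 0.24 = 0.050400
P(Fire suppression does not activate) [OR] = 1 − (1−0.000192) × (1−0.050400) = 0.050582
Rounded to 4 decimal places: P(Fire suppression does not activate) ≈ 0.0506.

0.0506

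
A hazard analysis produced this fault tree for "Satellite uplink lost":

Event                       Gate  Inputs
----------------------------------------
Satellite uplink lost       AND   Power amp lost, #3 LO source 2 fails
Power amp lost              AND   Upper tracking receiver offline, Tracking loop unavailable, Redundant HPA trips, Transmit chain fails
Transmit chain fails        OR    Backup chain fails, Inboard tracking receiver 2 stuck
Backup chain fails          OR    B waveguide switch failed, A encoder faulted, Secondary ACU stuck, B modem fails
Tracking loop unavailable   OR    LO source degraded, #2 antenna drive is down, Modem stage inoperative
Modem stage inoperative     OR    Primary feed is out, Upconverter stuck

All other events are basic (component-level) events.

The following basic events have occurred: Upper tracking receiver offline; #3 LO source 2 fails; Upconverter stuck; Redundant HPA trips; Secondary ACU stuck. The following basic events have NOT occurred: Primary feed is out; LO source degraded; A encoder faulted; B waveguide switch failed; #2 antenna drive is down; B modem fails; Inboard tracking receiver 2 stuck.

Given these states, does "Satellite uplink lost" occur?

Yes

Modem stage inoperative [OR]: Primary feed is out=not, Upconverter stuck=occurs → at least one input occurs → occurs.
Tracking loop unavailable [OR]: LO source degraded=not, #2 antenna drive is down=not, Modem stage inoperative=occurs → at least one input occurs → occurs.
Backup chain fails [OR]: B waveguide switch failed=not, A encoder faulted=not, Secondary ACU stuck=occurs, B modem fails=not → at least one input occurs → occurs.
Transmit chain fails [OR]: Backup chain fails=occurs, Inboard tracking receiver 2 stuck=not → at least one input occurs → occurs.
Power amp lost [AND]: Upper tracking receiver offline=occurs, Tracking loop unavailable=occurs, Redundant HPA trips=occurs, Transmit chain fails=occurs → all inputs occur → occurs.
Satellite uplink lost [AND]: Power amp lost=occurs, #3 LO source 2 fails=occurs → all inputs occur → occurs.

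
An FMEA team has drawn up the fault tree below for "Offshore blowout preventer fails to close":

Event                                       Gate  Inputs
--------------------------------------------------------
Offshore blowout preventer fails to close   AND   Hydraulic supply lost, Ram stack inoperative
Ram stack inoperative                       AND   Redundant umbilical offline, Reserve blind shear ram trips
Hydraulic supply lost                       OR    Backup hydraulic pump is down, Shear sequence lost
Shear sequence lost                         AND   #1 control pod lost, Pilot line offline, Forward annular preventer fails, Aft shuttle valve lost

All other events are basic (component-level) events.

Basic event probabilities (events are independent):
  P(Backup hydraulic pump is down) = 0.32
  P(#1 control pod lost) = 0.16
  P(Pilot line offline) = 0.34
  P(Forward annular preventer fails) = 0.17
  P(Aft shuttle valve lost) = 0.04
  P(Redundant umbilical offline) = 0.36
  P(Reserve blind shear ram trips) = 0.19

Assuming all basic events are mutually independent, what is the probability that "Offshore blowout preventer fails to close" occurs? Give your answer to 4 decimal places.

P(Shear sequence lost) [AND] = 0.16 × 0.34 × 0.17 × 0.04 = 0.000370
P(Hydraulic supply lost) [OR] = 1 − (1−0.32) × (1−0.000370) = 0.320252
P(Ram stack inoperative) [AND] = 0.36 × 0.19 = 0.068400
P(Offshore blowout preventer fails to close) [AND] = 0.320252 × 0.068400 = 0.021905
Rounded to 4 decimal places: P(Offshore blowout preventer fails to close) ≈ 0.0219.

0.0219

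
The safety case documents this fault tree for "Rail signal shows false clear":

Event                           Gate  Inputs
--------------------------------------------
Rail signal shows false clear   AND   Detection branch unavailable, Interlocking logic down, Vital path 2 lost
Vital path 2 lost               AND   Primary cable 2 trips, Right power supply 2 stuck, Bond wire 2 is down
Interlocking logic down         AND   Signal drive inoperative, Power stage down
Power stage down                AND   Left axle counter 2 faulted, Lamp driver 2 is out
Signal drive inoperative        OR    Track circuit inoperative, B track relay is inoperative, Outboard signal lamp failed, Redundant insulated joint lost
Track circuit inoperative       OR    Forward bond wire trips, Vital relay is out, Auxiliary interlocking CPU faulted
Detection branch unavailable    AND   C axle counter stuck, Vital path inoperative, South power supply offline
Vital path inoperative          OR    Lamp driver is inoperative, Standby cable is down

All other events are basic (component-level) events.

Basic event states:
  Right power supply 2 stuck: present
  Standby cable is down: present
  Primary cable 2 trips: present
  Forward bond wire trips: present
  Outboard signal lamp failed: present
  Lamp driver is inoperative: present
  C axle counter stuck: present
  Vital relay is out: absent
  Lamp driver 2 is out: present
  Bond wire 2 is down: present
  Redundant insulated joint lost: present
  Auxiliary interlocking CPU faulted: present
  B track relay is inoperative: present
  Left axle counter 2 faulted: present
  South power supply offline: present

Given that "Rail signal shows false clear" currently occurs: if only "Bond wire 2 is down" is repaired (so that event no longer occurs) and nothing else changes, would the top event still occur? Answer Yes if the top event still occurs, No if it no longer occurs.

No

Counterfactual: set "Bond wire 2 is down" to not occurred.
Vital path inoperative [OR]: Lamp driver is inoperative=occurs, Standby cable is down=occurs → at least one input occurs → occurs.
Detection branch unavailable [AND]: C axle counter stuck=occurs, Vital path inoperative=occurs, South power supply offline=occurs → all inputs occur → occurs.
Track circuit inoperative [OR]: Forward bond wire trips=occurs, Vital relay is out=not, Auxiliary interlocking CPU faulted=occurs → at least one input occurs → occurs.
Signal drive inoperative [OR]: Track circuit inoperative=occurs, B track relay is inoperative=occurs, Outboard signal lamp failed=occurs, Redundant insulated joint lost=occurs → at least one input occurs → occurs.
Power stage down [AND]: Left axle counter 2 faulted=occurs, Lamp driver 2 is out=occurs → all inputs occur → occurs.
Interlocking logic down [AND]: Signal drive inoperative=occurs, Power stage down=occurs → all inputs occur → occurs.
Vital path 2 lost [AND]: Primary cable 2 trips=occurs, Right power supply 2 stuck=occurs, Bond wire 2 is down=not → not all inputs occur → does not occur.
Rail signal shows false clear [AND]: Detection branch unavailable=occurs, Interlocking logic down=occurs, Vital path 2 lost=not → not all inputs occur → does not occur.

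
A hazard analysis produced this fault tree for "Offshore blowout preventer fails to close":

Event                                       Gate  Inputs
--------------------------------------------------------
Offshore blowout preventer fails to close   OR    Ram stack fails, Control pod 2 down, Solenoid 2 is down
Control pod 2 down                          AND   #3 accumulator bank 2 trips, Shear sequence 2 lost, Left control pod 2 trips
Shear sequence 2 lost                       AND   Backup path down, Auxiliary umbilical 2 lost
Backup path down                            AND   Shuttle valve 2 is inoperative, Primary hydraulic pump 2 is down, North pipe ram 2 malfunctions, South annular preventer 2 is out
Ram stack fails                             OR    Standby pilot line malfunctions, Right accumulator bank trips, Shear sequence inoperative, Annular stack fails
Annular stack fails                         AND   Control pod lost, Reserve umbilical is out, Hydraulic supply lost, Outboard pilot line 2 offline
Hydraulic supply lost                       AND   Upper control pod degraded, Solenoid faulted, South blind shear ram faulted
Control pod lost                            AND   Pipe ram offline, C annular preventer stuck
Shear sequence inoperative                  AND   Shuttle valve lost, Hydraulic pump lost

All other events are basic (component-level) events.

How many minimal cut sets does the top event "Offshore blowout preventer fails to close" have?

Shear sequence inoperative [AND]: one cut set from each child combined → 1 × 1 = 1 cut set(s).
Control pod lost [AND]: one cut set from each child combined → 1 × 1 = 1 cut set(s).
Hydraulic supply lost [AND]: one cut set from each child combined → 1 × 1 × 1 = 1 cut set(s).
Annular stack fails [AND]: one cut set from each child combined → 1 × 1 × 1 × 1 = 1 cut set(s).
Ram stack fails [OR]: union of children's cut sets → 4 cut set(s).
Backup path down [AND]: one cut set from each child combined → 1 × 1 × 1 × 1 = 1 cut set(s).
Shear sequence 2 lost [AND]: one cut set from each child combined → 1 × 1 = 1 cut set(s).
Control pod 2 down [AND]: one cut set from each child combined → 1 × 1 × 1 = 1 cut set(s).
Offshore blowout preventer fails to close [OR]: union of children's cut sets → 6 cut set(s).
Minimal cut sets: {Standby pilot line malfunctions}; {Right accumulator bank trips}; {Hydraulic pump lost, Shuttle valve lost}; {C annular preventer stuck, Outboard pilot line 2 offline, Pipe ram offline, Reserve umbilical is out, Solenoid faulted, South blind shear ram faulted, Upper control pod degraded}; {#3 accumulator bank 2 trips, Auxiliary umbilical 2 lost, Left control pod 2 trips, North pipe ram 2 malfunctions, Primary hydraulic pump 2 is down, Shuttle valve 2 is inoperative, South annular preventer 2 is out}; {Solenoid 2 is down}.

6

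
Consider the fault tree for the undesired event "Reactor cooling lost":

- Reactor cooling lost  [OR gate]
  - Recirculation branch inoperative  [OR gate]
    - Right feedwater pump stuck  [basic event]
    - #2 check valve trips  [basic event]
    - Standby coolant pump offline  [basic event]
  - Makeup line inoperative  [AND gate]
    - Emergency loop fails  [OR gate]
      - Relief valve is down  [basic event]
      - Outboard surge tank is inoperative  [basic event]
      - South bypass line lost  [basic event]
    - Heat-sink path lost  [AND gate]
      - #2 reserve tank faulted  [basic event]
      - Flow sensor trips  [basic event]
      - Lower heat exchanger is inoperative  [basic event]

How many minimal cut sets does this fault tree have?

6

Recirculation branch inoperative [OR]: union of children's cut sets → 3 cut set(s).
Emergency loop fails [OR]: union of children's cut sets → 3 cut set(s).
Heat-sink path lost [AND]: one cut set from each child combined → 1 × 1 × 1 = 1 cut set(s).
Makeup line inoperative [AND]: one cut set from each child combined → 3 × 1 = 3 cut set(s).
Reactor cooling lost [OR]: union of children's cut sets → 6 cut set(s).
Minimal cut sets: {Right feedwater pump stuck}; {#2 check valve trips}; {Standby coolant pump offline}; {#2 reserve tank faulted, Flow sensor trips, Lower heat exchanger is inoperative, Relief valve is down}; {#2 reserve tank faulted, Flow sensor trips, Lower heat exchanger is inoperative, Outboard surge tank is inoperative}; {#2 reserve tank faulted, Flow sensor trips, Lower heat exchanger is inoperative, South bypass line lost}.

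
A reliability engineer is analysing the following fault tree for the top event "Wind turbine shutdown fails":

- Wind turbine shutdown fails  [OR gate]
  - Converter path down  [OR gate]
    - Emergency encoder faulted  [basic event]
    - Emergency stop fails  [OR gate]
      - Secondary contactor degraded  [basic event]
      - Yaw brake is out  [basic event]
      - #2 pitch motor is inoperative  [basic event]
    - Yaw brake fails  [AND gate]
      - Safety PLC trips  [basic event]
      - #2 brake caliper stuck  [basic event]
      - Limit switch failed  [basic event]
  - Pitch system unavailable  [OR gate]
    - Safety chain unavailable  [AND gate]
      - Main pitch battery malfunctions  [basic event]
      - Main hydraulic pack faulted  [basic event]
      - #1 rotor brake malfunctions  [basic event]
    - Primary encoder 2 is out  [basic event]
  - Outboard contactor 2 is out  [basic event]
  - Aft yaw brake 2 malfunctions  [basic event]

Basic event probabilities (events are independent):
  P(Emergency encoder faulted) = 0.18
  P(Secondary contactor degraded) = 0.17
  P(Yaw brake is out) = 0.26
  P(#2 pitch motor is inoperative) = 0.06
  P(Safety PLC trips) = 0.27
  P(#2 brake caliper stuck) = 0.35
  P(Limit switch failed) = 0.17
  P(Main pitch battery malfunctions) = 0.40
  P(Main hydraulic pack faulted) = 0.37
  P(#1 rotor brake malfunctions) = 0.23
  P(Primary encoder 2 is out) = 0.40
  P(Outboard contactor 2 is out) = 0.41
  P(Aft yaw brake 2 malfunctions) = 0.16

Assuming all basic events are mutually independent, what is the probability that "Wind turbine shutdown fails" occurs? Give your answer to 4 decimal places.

0.8662

P(Emergency stop fails) [OR] = 1 − (1−0.17) × (1−0.26) × (1−0.06) = 0.422652
P(Yaw brake fails) [AND] = 0.27 × 0.35 × 0.17 = 0.016065
P(Converter path down) [OR] = 1 − (1−0.18) × (1−0.422652) × (1−0.016065) = 0.534180
P(Safety chain unavailable) [AND] = 0.40 × 0.37 × 0.23 = 0.034040
P(Pitch system unavailable) [OR] = 1 − (1−0.034040) × (1−0.40) = 0.420424
P(Wind turbine shutdown fails) [OR] = 1 − (1−0.534180) × (1−0.420424) × (1−0.41) × (1−0.16) = 0.866199
Rounded to 4 decimal places: P(Wind turbine shutdown fails) ≈ 0.8662.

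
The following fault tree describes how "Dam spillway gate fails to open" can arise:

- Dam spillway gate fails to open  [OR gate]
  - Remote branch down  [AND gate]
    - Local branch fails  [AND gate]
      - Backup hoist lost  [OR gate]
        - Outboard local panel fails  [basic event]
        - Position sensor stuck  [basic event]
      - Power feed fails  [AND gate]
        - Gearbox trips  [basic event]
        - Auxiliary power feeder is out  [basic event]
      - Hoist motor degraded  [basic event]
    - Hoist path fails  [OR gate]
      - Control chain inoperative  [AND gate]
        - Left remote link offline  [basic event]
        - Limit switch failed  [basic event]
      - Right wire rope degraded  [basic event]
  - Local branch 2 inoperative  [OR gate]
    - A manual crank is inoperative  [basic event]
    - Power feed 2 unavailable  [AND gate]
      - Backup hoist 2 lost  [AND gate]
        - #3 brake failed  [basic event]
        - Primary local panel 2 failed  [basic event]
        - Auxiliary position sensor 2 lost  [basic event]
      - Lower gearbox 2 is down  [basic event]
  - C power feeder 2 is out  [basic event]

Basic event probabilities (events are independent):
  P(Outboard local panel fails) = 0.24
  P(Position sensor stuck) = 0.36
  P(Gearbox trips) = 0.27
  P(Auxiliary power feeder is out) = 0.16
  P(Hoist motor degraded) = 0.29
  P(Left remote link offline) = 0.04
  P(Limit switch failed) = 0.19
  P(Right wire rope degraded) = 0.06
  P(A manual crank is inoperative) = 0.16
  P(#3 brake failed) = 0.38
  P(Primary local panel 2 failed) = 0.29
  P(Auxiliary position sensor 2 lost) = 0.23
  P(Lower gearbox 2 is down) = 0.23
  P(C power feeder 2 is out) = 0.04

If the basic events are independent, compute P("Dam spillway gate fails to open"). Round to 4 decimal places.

P(Backup hoist lost) [OR] = 1 − (1−0.24) × (1−0.36) = 0.513600
P(Power feed fails) [AND] = 0.27 × 0.16 = 0.043200
P(Local branch fails) [AND] = 0.513600 × 0.043200 × 0.29 = 0.006434
P(Control chain inoperative) [AND] = 0.04 × 0.19 = 0.007600
P(Hoist path fails) [OR] = 1 − (1−0.007600) × (1−0.06) = 0.067144
P(Remote branch down) [AND] = 0.006434 × 0.067144 = 0.000432
P(Backup hoist 2 lost) [AND] = 0.38 × 0.29 × 0.23 = 0.025346
P(Power feed 2 unavailable) [AND] = 0.025346 × 0.23 = 0.005830
P(Local branch 2 inoperative) [OR] = 1 − (1−0.16) × (1−0.005830) = 0.164897
P(Dam spillway gate fails to open) [OR] = 1 − (1−0.000432) × (1−0.164897) × (1−0.04) = 0.198647
Rounded to 4 decimal places: P(Dam spillway gate fails to open) ≈ 0.1986.

0.1986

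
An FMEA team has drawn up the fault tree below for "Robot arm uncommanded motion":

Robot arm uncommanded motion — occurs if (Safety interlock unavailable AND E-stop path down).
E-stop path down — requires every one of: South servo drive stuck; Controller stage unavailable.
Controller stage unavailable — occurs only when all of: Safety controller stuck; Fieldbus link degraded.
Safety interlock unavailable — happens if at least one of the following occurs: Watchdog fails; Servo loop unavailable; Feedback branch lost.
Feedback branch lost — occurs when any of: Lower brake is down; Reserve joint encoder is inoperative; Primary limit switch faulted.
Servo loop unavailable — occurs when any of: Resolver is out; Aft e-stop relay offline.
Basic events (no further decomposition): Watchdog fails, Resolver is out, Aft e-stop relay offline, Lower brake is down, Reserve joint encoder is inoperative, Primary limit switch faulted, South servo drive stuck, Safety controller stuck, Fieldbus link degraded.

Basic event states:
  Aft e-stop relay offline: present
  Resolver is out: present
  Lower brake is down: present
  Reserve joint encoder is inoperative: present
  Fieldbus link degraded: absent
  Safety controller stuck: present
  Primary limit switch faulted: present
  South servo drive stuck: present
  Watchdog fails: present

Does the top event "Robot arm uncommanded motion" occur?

No

Servo loop unavailable [OR]: Resolver is out=occurs, Aft e-stop relay offline=occurs → at least one input occurs → occurs.
Feedback branch lost [OR]: Lower brake is down=occurs, Reserve joint encoder is inoperative=occurs, Primary limit switch faulted=occurs → at least one input occurs → occurs.
Safety interlock unavailable [OR]: Watchdog fails=occurs, Servo loop unavailable=occurs, Feedback branch lost=occurs → at least one input occurs → occurs.
Controller stage unavailable [AND]: Safety controller stuck=occurs, Fieldbus link degraded=not → not all inputs occur → does not occur.
E-stop path down [AND]: South servo drive stuck=occurs, Controller stage unavailable=not → not all inputs occur → does not occur.
Robot arm uncommanded motion [AND]: Safety interlock unavailable=occurs, E-stop path down=not → not all inputs occur → does not occur.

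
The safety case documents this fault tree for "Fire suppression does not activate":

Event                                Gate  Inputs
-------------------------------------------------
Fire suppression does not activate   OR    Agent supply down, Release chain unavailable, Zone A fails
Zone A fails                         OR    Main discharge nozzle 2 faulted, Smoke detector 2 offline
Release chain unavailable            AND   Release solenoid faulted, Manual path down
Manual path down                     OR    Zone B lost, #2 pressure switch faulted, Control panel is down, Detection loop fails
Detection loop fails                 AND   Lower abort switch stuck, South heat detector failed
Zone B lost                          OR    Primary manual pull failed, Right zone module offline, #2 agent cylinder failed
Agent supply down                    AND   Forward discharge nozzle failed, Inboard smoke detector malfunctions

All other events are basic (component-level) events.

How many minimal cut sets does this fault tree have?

Agent supply down [AND]: one cut set from each child combined → 1 × 1 = 1 cut set(s).
Zone B lost [OR]: union of children's cut sets → 3 cut set(s).
Detection loop fails [AND]: one cut set from each child combined → 1 × 1 = 1 cut set(s).
Manual path down [OR]: union of children's cut sets → 6 cut set(s).
Release chain unavailable [AND]: one cut set from each child combined → 1 × 6 = 6 cut set(s).
Zone A fails [OR]: union of children's cut sets → 2 cut set(s).
Fire suppression does not activate [OR]: union of children's cut sets → 9 cut set(s).
Minimal cut sets: {Forward discharge nozzle failed, Inboard smoke detector malfunctions}; {Primary manual pull failed, Release solenoid faulted}; {Release solenoid faulted, Right zone module offline}; {#2 agent cylinder failed, Release solenoid faulted}; {#2 pressure switch faulted, Release solenoid faulted}; {Control panel is down, Release solenoid faulted}; {Lower abort switch stuck, Release solenoid faulted, South heat detector failed}; {Main discharge nozzle 2 faulted}; {Smoke detector 2 offline}.

9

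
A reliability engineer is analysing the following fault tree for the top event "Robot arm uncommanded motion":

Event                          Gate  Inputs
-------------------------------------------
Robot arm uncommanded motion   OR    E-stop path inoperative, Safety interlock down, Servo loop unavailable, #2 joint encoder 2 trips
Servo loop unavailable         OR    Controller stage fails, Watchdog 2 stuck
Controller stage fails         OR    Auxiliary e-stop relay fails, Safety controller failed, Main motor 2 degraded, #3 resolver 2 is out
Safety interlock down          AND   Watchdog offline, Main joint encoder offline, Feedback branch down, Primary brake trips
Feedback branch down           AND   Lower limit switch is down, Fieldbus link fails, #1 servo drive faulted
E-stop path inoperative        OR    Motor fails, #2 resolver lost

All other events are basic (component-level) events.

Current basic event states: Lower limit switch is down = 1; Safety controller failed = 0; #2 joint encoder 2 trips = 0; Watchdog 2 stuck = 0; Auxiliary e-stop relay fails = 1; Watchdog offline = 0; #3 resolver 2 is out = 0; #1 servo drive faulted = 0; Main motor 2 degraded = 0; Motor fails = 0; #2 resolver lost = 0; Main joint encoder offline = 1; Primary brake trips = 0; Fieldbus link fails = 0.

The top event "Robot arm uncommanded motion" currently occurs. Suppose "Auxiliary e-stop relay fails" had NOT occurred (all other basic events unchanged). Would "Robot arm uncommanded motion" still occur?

No

Counterfactual: set "Auxiliary e-stop relay fails" to not occurred.
E-stop path inoperative [OR]: Motor fails=not, #2 resolver lost=not → no input occurs → does not occur.
Feedback branch down [AND]: Lower limit switch is down=occurs, Fieldbus link fails=not, #1 servo drive faulted=not → not all inputs occur → does not occur.
Safety interlock down [AND]: Watchdog offline=not, Main joint encoder offline=occurs, Feedback branch down=not, Primary brake trips=not → not all inputs occur → does not occur.
Controller stage fails [OR]: Auxiliary e-stop relay fails=not, Safety controller failed=not, Main motor 2 degraded=not, #3 resolver 2 is out=not → no input occurs → does not occur.
Servo loop unavailable [OR]: Controller stage fails=not, Watchdog 2 stuck=not → no input occurs → does not occur.
Robot arm uncommanded motion [OR]: E-stop path inoperative=not, Safety interlock down=not, Servo loop unavailable=not, #2 joint encoder 2 trips=not → no input occurs → does not occur.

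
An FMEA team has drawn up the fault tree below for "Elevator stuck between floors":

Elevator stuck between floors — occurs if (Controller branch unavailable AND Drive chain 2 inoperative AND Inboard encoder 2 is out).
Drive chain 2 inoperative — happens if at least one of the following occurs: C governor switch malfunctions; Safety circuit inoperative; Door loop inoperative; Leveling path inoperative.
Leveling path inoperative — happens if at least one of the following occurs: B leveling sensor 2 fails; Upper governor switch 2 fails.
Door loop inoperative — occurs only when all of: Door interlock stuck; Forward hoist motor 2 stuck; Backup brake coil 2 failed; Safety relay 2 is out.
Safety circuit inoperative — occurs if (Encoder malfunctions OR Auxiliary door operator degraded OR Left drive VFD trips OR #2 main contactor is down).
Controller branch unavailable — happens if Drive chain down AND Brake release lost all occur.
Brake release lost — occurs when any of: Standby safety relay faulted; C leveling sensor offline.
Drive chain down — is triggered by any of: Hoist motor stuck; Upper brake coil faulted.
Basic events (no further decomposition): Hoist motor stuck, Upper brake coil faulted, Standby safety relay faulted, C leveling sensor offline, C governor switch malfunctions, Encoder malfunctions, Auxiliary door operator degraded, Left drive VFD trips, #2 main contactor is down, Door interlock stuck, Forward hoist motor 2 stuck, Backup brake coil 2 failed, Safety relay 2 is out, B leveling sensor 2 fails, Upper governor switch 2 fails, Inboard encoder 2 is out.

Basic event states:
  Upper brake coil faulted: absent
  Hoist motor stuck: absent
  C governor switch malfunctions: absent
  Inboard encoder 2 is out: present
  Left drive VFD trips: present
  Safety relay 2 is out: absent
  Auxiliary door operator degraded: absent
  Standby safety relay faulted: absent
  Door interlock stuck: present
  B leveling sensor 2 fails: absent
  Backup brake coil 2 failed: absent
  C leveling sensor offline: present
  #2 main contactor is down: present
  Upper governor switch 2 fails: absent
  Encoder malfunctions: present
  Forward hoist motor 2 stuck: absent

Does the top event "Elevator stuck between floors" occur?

No

Drive chain down [OR]: Hoist motor stuck=not, Upper brake coil faulted=not → no input occurs → does not occur.
Brake release lost [OR]: Standby safety relay faulted=not, C leveling sensor offline=occurs → at least one input occurs → occurs.
Controller branch unavailable [AND]: Drive chain down=not, Brake release lost=occurs → not all inputs occur → does not occur.
Safety circuit inoperative [OR]: Encoder malfunctions=occurs, Auxiliary door operator degraded=not, Left drive VFD trips=occurs, #2 main contactor is down=occurs → at least one input occurs → occurs.
Door loop inoperative [AND]: Door interlock stuck=occurs, Forward hoist motor 2 stuck=not, Backup brake coil 2 failed=not, Safety relay 2 is out=not → not all inputs occur → does not occur.
Leveling path inoperative [OR]: B leveling sensor 2 fails=not, Upper governor switch 2 fails=not → no input occurs → does not occur.
Drive chain 2 inoperative [OR]: C governor switch malfunctions=not, Safety circuit inoperative=occurs, Door loop inoperative=not, Leveling path inoperative=not → at least one input occurs → occurs.
Elevator stuck between floors [AND]: Controller branch unavailable=not, Drive chain 2 inoperative=occurs, Inboard encoder 2 is out=occurs → not all inputs occur → does not occur.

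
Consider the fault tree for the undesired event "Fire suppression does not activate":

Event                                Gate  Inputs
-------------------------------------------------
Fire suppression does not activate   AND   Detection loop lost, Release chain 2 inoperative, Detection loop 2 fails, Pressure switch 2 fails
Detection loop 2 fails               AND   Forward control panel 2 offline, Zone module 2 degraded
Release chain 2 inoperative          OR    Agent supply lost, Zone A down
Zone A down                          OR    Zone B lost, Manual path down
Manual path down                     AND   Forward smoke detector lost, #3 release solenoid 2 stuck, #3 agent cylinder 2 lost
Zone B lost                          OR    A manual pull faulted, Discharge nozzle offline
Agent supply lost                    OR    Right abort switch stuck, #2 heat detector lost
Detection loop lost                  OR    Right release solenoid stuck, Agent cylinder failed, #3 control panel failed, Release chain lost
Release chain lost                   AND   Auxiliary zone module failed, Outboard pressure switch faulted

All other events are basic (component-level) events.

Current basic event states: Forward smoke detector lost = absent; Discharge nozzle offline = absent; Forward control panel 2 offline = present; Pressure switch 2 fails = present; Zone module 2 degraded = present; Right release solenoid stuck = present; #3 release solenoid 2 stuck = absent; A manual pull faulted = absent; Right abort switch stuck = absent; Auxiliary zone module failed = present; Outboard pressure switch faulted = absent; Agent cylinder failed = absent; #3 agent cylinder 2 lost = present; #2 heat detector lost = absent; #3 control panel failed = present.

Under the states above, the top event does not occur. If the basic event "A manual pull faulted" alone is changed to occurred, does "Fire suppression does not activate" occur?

Counterfactual: set "A manual pull faulted" to occurred.
Release chain lost [AND]: Auxiliary zone module failed=occurs, Outboard pressure switch faulted=not → not all inputs occur → does not occur.
Detection loop lost [OR]: Right release solenoid stuck=occurs, Agent cylinder failed=not, #3 control panel failed=occurs, Release chain lost=not → at least one input occurs → occurs.
Agent supply lost [OR]: Right abort switch stuck=not, #2 heat detector lost=not → no input occurs → does not occur.
Zone B lost [OR]: A manual pull faulted=occurs, Discharge nozzle offline=not → at least one input occurs → occurs.
Manual path down [AND]: Forward smoke detector lost=not, #3 release solenoid 2 stuck=not, #3 agent cylinder 2 lost=occurs → not all inputs occur → does not occur.
Zone A down [OR]: Zone B lost=occurs, Manual path down=not → at least one input occurs → occurs.
Release chain 2 inoperative [OR]: Agent supply lost=not, Zone A down=occurs → at least one input occurs → occurs.
Detection loop 2 fails [AND]: Forward control panel 2 offline=occurs, Zone module 2 degraded=occurs → all inputs occur → occurs.
Fire suppression does not activate [AND]: Detection loop lost=occurs, Release chain 2 inoperative=occurs, Detection loop 2 fails=occurs, Pressure switch 2 fails=occurs → all inputs occur → occurs.

Yes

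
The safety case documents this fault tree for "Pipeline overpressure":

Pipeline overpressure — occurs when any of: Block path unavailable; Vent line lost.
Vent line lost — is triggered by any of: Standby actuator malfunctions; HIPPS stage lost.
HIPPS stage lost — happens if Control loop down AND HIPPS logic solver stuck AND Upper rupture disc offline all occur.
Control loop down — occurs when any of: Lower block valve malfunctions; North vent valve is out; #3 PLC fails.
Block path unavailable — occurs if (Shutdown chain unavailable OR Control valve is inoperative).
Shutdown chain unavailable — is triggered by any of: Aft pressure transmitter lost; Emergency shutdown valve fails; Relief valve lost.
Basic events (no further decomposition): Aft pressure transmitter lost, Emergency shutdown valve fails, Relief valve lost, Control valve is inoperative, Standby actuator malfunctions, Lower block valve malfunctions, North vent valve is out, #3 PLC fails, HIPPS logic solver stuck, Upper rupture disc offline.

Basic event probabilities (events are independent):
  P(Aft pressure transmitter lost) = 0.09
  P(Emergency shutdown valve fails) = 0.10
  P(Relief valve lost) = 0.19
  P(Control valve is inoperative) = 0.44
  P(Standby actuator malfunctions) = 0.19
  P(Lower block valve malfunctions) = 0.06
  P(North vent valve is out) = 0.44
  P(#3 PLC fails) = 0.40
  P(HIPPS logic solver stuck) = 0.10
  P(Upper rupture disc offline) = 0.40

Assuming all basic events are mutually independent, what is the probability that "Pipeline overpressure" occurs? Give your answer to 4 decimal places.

P(Shutdown chain unavailable) [OR] = 1 − (1−0.09) × (1−0.10) × (1−0.19) = 0.336610
P(Block path unavailable) [OR] = 1 − (1−0.336610) × (1−0.44) = 0.628502
P(Control loop down) [OR] = 1 − (1−0.06) × (1−0.44) × (1−0.40) = 0.684160
P(HIPPS stage lost) [AND] = 0.684160 × 0.10 × 0.40 = 0.027366
P(Vent line lost) [OR] = 1 − (1−0.19) × (1−0.027366) = 0.212166
P(Pipeline overpressure) [OR] = 1 − (1−0.628502) × (1−0.212166) = 0.707321
Rounded to 4 decimal places: P(Pipeline overpressure) ≈ 0.7073.

0.7073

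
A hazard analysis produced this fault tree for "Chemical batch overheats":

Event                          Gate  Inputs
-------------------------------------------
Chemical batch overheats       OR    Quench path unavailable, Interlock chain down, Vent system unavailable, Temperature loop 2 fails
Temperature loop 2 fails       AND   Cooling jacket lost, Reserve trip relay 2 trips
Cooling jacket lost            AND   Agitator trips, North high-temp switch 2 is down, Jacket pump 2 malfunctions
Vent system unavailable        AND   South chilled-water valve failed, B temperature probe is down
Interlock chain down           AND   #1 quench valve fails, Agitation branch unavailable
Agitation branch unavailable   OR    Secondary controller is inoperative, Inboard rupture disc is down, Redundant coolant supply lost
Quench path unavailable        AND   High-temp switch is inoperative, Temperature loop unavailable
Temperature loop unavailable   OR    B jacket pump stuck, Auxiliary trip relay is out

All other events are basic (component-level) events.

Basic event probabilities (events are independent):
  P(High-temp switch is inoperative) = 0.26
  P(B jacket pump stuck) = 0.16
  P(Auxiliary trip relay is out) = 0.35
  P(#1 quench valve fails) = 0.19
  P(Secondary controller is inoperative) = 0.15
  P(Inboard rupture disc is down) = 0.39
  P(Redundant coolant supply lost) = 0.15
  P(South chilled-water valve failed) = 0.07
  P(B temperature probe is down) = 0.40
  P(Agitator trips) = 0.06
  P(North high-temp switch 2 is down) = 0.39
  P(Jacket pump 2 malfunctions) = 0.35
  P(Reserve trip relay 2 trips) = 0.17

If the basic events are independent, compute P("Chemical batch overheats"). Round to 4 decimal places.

P(Temperature loop unavailable) [OR] = 1 − (1−0.16) × (1−0.35) = 0.454000
P(Quench path unavailable) [AND] = 0.26 × 0.454000 = 0.118040
P(Agitation branch unavailable) [OR] = 1 − (1−0.15) × (1−0.39) × (1−0.15) = 0.559275
P(Interlock chain down) [AND] = 0.19 × 0.559275 = 0.106262
P(Vent system unavailable) [AND] = 0.07 × 0.40 = 0.028000
P(Cooling jacket lost) [AND] = 0.06 × 0.39 × 0.35 = 0.008190
P(Temperature loop 2 fails) [AND] = 0.008190 × 0.17 = 0.001392
P(Chemical batch overheats) [OR] = 1 − (1−0.118040) × (1−0.106262) × (1−0.028000) × (1−0.001392) = 0.234896
Rounded to 4 decimal places: P(Chemical batch overheats) ≈ 0.2349.

0.2349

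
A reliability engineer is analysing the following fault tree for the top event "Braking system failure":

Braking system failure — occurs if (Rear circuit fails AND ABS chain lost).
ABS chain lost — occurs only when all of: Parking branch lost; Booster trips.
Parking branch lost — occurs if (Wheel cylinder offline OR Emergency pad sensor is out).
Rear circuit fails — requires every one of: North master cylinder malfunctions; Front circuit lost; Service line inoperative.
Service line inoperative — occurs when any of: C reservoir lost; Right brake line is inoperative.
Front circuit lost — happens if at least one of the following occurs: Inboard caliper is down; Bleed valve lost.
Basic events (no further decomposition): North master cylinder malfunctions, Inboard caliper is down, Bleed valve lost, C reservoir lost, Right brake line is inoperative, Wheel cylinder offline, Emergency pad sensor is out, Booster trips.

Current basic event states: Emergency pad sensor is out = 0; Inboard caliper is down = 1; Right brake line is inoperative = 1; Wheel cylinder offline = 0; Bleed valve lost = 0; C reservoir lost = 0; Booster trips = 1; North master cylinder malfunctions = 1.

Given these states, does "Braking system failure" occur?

Front circuit lost [OR]: Inboard caliper is down=occurs, Bleed valve lost=not → at least one input occurs → occurs.
Service line inoperative [OR]: C reservoir lost=not, Right brake line is inoperative=occurs → at least one input occurs → occurs.
Rear circuit fails [AND]: North master cylinder malfunctions=occurs, Front circuit lost=occurs, Service line inoperative=occurs → all inputs occur → occurs.
Parking branch lost [OR]: Wheel cylinder offline=not, Emergency pad sensor is out=not → no input occurs → does not occur.
ABS chain lost [AND]: Parking branch lost=not, Booster trips=occurs → not all inputs occur → does not occur.
Braking system failure [AND]: Rear circuit fails=occurs, ABS chain lost=not → not all inputs occur → does not occur.

No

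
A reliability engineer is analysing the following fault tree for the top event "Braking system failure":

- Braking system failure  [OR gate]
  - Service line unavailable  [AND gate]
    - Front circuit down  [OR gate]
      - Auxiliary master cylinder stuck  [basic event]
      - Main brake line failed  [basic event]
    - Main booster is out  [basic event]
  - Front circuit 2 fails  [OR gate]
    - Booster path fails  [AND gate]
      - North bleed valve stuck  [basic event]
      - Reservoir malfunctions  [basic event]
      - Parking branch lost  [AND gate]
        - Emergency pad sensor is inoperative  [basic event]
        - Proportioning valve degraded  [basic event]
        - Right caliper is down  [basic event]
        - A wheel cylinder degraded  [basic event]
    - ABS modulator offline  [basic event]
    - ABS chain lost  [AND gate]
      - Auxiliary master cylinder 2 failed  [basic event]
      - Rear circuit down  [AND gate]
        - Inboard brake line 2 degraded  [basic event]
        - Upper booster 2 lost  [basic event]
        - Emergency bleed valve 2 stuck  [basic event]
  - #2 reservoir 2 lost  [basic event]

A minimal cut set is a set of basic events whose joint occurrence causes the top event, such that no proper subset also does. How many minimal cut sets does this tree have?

6

Front circuit down [OR]: union of children's cut sets → 2 cut set(s).
Service line unavailable [AND]: one cut set from each child combined → 2 × 1 = 2 cut set(s).
Parking branch lost [AND]: one cut set from each child combined → 1 × 1 × 1 × 1 = 1 cut set(s).
Booster path fails [AND]: one cut set from each child combined → 1 × 1 × 1 = 1 cut set(s).
Rear circuit down [AND]: one cut set from each child combined → 1 × 1 × 1 = 1 cut set(s).
ABS chain lost [AND]: one cut set from each child combined → 1 × 1 = 1 cut set(s).
Front circuit 2 fails [OR]: union of children's cut sets → 3 cut set(s).
Braking system failure [OR]: union of children's cut sets → 6 cut set(s).
Minimal cut sets: {Auxiliary master cylinder stuck, Main booster is out}; {Main booster is out, Main brake line failed}; {A wheel cylinder degraded, Emergency pad sensor is inoperative, North bleed valve stuck, Proportioning valve degraded, Reservoir malfunctions, Right caliper is down}; {ABS modulator offline}; {Auxiliary master cylinder 2 failed, Emergency bleed valve 2 stuck, Inboard brake line 2 degraded, Upper booster 2 lost}; {#2 reservoir 2 lost}.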